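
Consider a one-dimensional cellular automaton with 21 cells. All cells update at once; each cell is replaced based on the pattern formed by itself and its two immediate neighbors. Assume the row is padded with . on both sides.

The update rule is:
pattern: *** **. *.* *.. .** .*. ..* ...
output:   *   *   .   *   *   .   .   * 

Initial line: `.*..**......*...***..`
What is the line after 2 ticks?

*...********.**.*****

..*.*******..**.*****
*...********.**.*****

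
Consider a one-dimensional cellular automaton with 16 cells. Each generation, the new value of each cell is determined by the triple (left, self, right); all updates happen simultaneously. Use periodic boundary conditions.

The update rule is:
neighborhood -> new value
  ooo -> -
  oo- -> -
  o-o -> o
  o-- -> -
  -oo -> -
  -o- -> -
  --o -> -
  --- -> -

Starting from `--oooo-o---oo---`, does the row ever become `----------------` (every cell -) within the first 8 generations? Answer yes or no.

------o---------
----------------
all cells are - at generation 2

yes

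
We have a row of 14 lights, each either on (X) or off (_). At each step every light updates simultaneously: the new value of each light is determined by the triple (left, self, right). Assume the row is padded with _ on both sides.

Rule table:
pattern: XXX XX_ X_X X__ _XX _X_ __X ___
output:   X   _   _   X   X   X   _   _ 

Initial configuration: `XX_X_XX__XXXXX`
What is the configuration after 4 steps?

X__X_X_X_XXXX_
XX_X_X_X_XXX_X
X__X_X_X_XX__X
XX_X_X_X_X_X_X

XX_X_X_X_X_X_X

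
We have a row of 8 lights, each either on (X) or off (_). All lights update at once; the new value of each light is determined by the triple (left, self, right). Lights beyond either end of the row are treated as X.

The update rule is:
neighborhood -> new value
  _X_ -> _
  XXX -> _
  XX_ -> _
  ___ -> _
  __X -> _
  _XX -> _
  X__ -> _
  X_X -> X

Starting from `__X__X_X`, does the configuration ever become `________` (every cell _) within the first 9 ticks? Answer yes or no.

tick 1: ______X_
tick 2: _______X
tick 3: ________
all cells are _ at tick 3

yes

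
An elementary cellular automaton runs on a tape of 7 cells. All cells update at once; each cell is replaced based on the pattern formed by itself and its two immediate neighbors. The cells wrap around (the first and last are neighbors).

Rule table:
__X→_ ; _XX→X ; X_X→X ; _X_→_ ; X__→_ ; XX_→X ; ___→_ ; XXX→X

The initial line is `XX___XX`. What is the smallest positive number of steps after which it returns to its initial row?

XX___XX

1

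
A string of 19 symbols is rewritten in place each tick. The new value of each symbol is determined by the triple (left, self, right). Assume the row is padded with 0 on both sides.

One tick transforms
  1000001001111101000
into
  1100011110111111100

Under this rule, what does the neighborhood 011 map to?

0

At position 9 the neighborhood is 011; the next row has 0 there.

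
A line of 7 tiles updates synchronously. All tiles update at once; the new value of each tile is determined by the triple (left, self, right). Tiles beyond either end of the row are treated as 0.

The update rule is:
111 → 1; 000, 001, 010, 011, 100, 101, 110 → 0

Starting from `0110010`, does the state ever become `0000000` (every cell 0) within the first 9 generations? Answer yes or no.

yes

0000000
all cells are 0 at generation 1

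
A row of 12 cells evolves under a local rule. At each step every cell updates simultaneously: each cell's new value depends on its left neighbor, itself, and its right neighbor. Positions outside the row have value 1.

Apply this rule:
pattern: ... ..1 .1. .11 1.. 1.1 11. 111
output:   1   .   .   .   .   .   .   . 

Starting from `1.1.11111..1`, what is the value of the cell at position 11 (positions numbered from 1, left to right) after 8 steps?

............
.1111111111.
............  (repeats step 1; period 2)
step 8: .1111111111.
position 11 holds 1

1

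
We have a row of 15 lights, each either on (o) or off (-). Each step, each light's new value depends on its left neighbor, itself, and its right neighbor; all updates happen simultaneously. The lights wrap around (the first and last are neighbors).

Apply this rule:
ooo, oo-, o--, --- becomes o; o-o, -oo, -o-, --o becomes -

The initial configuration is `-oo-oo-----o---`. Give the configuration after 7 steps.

o--ooo--o--oooo

--o--ooooo--ooo
o--o--ooooo--oo
oo--o--ooooo--o
ooo--o--ooooo--
-ooo--o--ooooo-
--ooo--o--ooooo
o--ooo--o--oooo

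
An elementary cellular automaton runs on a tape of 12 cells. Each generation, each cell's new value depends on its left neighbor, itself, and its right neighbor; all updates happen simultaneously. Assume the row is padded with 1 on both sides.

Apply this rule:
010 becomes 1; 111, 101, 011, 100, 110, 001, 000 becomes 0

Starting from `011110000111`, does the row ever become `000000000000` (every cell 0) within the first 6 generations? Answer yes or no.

yes

000000000000
all cells are 0 at generation 1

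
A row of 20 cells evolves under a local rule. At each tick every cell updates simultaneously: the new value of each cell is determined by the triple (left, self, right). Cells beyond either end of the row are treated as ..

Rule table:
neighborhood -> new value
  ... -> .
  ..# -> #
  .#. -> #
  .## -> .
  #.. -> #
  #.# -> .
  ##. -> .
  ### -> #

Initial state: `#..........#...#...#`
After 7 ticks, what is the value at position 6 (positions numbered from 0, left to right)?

#

##........###.###.##
..#......#.#...#....
.###....##.##.###...
#.#.#..#.......#.#..
#.#.#####.....##.##.
#.#..###.#...#.....#
#.###.#..##.###...##
position 6 holds #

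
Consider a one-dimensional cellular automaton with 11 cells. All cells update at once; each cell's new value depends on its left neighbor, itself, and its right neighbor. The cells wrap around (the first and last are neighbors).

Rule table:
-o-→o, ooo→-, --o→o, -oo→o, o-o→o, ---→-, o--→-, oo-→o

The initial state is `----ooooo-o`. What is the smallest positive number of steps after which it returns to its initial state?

---oo---ooo
--ooo--oo-o
-oo-o-ooooo
ooooooo---o
------o--oo
-----oo-ooo
----ooooo-o

7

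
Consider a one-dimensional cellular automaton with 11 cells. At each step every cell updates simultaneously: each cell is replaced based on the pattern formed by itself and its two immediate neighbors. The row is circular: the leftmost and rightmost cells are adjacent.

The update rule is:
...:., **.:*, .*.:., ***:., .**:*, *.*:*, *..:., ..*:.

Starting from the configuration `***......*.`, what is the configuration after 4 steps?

*.*.......*
**........*
.*........*
*..........

*..........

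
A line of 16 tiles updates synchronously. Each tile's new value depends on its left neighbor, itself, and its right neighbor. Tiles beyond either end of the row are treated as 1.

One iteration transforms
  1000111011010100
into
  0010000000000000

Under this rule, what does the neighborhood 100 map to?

At position 1 the neighborhood is 100; the next row has 0 there.

0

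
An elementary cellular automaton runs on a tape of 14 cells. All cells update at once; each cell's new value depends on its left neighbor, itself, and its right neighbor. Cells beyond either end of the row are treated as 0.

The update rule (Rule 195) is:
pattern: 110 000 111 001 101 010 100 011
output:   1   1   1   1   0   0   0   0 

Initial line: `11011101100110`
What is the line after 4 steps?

01001100101010
10010101000000
00100000011111
11001111101111

11001111101111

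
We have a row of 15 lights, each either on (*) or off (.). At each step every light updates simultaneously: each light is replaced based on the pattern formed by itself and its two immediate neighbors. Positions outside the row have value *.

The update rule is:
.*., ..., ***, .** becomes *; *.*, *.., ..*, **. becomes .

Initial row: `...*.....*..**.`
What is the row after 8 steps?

.*.*.***.*..*..
.*.*.**..*..*..
.*.*.*...*..*..
.*.*.*.*.*..*..
.*.*.*.*.*..*..  (fixed point — unchanged through step 8)

.*.*.*.*.*..*..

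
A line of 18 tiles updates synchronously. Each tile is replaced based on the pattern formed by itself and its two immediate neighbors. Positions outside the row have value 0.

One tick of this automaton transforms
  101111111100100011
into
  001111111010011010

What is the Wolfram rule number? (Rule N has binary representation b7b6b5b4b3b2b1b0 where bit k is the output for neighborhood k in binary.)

position 3: 111 → 1  (bit 7 = 1)
position 9: 110 → 0  (bit 6 = 0)
position 1: 101 → 0  (bit 5 = 0)
position 10: 100 → 1  (bit 4 = 1)
position 2: 011 → 1  (bit 3 = 1)
position 0: 010 → 0  (bit 2 = 0)
position 11: 001 → 0  (bit 1 = 0)
position 14: 000 → 1  (bit 0 = 1)
bits b7..b0 = 10011001 = 153

153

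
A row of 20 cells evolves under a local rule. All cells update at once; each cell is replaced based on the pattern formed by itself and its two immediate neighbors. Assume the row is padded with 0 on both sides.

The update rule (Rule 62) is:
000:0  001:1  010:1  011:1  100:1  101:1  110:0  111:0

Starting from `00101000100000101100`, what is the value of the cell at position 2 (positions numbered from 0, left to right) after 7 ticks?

01111101110001111010
11000011001011000111
10100110111110101100
11111101100001111010
10000011010011000111
11000110111110101100
10101101100001111010
position 2 holds 1

1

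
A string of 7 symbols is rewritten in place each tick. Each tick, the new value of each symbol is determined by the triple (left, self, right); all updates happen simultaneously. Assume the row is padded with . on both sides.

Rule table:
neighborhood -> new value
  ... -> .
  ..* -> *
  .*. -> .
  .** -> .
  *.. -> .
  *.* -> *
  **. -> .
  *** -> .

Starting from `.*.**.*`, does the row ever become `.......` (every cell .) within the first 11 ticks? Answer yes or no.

*.*..*.
.*..*..
*..*...
..*....
.*.....
*......
.......
all cells are . at tick 7

yes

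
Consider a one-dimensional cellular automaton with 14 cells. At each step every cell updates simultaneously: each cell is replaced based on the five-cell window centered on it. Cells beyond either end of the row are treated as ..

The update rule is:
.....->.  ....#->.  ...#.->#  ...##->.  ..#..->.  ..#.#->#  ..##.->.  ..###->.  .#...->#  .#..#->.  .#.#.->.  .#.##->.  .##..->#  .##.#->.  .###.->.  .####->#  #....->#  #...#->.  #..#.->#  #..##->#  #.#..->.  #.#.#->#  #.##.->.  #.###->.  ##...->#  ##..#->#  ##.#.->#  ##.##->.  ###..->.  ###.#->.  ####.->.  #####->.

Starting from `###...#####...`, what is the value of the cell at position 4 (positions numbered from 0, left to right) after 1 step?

.

step 1: ...#...#...##.
position 4 holds .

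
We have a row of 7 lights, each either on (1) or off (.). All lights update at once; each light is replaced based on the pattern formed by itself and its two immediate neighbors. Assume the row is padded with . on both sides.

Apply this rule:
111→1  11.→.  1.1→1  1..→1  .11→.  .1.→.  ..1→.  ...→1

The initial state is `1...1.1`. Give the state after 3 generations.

.11..1.
...1..1
11..1..

11..1..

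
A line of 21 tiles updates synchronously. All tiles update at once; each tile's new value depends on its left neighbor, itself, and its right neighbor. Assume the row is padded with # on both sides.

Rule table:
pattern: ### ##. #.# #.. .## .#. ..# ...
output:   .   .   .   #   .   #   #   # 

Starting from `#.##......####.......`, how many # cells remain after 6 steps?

....######....#######
####......####.......
....######....#######  (repeats step 1; period 2)
step 6: ####......####.......
count of #: 8

8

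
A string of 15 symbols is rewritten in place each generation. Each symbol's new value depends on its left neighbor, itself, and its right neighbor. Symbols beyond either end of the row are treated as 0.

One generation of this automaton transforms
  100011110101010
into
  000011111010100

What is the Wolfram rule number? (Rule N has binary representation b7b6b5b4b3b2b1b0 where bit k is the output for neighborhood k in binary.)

position 5: 111 → 1  (bit 7 = 1)
position 7: 110 → 1  (bit 6 = 1)
position 8: 101 → 1  (bit 5 = 1)
position 1: 100 → 0  (bit 4 = 0)
position 4: 011 → 1  (bit 3 = 1)
position 0: 010 → 0  (bit 2 = 0)
position 3: 001 → 0  (bit 1 = 0)
position 2: 000 → 0  (bit 0 = 0)
bits b7..b0 = 11101000 = 232

232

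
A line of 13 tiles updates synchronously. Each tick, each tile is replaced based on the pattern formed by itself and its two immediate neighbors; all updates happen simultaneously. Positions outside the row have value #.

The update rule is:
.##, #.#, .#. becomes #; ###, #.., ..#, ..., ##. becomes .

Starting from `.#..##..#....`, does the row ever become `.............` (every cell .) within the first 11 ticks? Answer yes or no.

no

tick 1: ##..#...#....
tick 2: ....#...#....
tick 3: ....#...#....  (fixed point — unchanged through tick 11)
tick 11 is ....#...#...., still not uniform .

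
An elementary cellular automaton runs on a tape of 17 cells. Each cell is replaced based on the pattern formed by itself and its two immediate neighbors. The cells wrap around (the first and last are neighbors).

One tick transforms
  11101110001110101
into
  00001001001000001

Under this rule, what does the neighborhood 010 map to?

0

At position 14 the neighborhood is 010; the next row has 0 there.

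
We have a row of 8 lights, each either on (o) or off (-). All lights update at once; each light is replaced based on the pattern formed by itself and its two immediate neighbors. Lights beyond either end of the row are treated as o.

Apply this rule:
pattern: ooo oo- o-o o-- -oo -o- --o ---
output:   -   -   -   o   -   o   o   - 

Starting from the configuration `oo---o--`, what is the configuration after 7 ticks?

tick 1: --o-oooo
tick 2: ooo-----
tick 3: ---o---o
tick 4: o-ooo-o-
tick 5: ------o-
tick 6: o----oo-
tick 7: -o--o---

-o--o---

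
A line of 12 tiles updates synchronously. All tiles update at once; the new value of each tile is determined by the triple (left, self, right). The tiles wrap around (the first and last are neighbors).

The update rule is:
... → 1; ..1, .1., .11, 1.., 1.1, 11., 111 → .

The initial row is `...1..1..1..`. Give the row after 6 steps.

...1111111..

11.........1
...1111111..
11.........1  (repeats step 1; period 2)
step 6: ...1111111..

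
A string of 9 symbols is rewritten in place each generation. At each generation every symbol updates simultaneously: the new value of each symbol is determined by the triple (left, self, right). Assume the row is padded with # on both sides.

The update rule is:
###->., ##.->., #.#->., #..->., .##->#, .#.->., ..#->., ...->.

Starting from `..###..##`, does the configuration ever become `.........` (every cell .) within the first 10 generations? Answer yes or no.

yes

generation 1: ..#....#.
generation 2: .........
all cells are . at generation 2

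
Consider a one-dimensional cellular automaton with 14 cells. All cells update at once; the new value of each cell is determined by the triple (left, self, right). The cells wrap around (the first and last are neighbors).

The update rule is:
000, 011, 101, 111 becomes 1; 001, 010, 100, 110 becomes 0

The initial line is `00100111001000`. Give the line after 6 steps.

11111100110011

10000110000011
00110100111011
00101000110110
10010010101100
00000001011000
11111100110011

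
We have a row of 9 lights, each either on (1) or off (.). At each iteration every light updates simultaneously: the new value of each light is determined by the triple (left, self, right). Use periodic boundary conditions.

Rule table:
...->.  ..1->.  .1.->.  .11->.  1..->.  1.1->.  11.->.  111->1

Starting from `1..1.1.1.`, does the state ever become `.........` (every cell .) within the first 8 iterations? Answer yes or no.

.........
all cells are . at iteration 1

yes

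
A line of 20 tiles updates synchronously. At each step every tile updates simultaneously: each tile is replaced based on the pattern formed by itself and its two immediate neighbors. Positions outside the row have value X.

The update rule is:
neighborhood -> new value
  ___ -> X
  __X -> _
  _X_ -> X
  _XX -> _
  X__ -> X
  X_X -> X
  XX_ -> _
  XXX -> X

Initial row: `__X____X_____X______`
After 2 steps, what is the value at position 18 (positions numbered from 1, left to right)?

X

X_XXXX_XXXXX_XXXXXX_
_X_XX_X_XXX_X_XXXX_X
position 18 holds X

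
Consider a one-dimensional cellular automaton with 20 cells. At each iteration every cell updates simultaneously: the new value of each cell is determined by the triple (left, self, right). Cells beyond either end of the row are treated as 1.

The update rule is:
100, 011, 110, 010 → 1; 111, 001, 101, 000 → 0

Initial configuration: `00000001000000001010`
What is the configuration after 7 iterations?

10000001100000001010
11000001110000001010
01100001011000001010
01110001011100001010
01011001010110001010
01011101010111001010
01010101010101101010

01010101010101101010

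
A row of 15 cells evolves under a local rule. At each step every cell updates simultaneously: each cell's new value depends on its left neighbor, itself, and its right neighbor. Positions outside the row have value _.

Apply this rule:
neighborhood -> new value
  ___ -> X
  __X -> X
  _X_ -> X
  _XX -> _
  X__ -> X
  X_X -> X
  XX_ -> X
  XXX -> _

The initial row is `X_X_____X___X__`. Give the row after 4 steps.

step 1: XXXXXXXXXXXXXXX
step 2: ______________X
step 3: XXXXXXXXXXXXXXX  (repeats step 1; period 2)
step 4: ______________X

______________X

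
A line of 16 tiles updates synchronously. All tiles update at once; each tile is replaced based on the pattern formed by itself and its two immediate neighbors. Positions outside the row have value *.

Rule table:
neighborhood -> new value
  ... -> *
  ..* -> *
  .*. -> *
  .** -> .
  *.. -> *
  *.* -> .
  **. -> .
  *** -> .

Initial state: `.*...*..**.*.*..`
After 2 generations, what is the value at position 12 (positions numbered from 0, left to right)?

generation 1: .*******...*.***
generation 2: ........****....
position 12 holds .

.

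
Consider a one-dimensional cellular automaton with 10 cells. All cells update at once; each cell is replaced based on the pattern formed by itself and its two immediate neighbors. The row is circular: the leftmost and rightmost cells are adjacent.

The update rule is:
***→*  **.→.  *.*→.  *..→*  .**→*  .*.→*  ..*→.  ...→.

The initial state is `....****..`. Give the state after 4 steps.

....***.*.
....**..**
*...*.*.*.
**..*.*.*.

**..*.*.*.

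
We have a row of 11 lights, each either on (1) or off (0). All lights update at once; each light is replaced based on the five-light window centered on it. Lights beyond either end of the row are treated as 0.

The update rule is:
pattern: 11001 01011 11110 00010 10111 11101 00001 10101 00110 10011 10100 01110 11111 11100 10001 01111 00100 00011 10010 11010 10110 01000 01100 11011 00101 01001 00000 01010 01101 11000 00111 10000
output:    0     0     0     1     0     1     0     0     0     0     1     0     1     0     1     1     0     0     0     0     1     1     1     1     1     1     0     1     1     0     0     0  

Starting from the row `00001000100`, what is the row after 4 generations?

00010111010
00110001011
00010111011
00110001111

00110001111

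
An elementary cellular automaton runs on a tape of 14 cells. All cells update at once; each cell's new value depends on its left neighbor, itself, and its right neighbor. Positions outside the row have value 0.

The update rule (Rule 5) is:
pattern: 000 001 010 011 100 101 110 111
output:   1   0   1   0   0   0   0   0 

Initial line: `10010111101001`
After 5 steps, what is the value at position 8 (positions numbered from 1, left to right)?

0

10010000001001
10010111101001  (repeats step 0; period 2)
step 5: 10010000001001
position 8 holds 0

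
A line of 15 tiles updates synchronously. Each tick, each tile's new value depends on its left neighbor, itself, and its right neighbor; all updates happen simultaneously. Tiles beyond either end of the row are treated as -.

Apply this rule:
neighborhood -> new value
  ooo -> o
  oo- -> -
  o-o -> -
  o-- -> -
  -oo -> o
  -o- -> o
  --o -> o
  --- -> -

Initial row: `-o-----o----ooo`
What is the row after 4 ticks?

tick 1: oo----oo---ooo-
tick 2: o----oo---ooo--
tick 3: o---oo---ooo---
tick 4: o--oo---ooo----

o--oo---ooo----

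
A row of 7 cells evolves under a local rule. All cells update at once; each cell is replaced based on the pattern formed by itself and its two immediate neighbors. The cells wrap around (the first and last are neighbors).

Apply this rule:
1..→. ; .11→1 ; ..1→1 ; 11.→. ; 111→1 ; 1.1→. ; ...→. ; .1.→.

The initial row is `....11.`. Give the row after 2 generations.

...11..
..11...

..11...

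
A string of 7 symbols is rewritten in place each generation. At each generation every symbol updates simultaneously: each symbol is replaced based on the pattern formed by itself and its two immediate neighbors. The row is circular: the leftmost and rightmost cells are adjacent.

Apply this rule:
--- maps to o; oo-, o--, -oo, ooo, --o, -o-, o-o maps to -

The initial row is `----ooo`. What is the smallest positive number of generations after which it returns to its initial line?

generation 1: -oo----
generation 2: ----ooo

2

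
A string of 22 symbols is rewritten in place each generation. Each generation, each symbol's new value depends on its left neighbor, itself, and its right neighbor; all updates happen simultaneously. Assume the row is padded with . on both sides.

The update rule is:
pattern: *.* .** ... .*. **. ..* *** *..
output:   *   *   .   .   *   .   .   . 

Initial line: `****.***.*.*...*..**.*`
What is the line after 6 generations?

....**................

*..***.**.*.......***.
...*.*****........*.*.
....**...*.........*..
....**................
....**................  (fixed point — unchanged through generation 6)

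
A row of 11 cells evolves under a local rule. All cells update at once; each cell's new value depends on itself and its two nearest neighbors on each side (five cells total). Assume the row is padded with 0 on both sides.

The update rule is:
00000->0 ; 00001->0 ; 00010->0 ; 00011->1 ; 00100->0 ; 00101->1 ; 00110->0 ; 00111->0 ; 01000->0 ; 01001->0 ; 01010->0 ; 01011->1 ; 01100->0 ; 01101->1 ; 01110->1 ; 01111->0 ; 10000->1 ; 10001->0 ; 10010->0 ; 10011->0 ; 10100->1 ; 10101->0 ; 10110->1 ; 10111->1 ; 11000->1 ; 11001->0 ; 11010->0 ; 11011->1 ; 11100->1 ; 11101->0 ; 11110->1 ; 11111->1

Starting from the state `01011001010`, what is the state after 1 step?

01110001010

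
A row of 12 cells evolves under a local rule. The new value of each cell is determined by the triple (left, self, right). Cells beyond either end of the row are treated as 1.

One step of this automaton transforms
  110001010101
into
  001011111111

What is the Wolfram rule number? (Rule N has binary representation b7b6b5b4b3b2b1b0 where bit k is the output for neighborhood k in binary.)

position 0: 111 → 0  (bit 7 = 0)
position 1: 110 → 0  (bit 6 = 0)
position 6: 101 → 1  (bit 5 = 1)
position 2: 100 → 1  (bit 4 = 1)
position 11: 011 → 1  (bit 3 = 1)
position 5: 010 → 1  (bit 2 = 1)
position 4: 001 → 1  (bit 1 = 1)
position 3: 000 → 0  (bit 0 = 0)
bits b7..b0 = 00111110 = 62

62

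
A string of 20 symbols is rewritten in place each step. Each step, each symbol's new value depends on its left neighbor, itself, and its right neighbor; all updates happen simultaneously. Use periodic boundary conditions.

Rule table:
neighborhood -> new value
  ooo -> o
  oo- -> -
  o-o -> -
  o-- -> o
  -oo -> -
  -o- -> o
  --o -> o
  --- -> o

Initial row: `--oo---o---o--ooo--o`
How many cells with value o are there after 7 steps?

15

step 1: oo--oooooooooo-o-ooo
step 2: o-oo-oooooooo--o--oo
step 3: ------oooooo-ooooo-o
step 4: oooooo-oooo---ooo--o
step 5: ooooo---oo-ooo-o-oo-
step 6: -ooo-ooo----o--o----
step 7: o-o---o-oooooooooooo
count of o: 15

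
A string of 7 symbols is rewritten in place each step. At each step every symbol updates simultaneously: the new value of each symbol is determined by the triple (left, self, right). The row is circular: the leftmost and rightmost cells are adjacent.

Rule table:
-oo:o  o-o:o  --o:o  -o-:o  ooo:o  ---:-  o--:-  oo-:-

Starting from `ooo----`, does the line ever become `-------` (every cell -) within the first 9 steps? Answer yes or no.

oo----o
o----oo
----ooo
---ooo-
--ooo--
-ooo---
ooo----  (repeats step 0; period 7)
step 9: o----oo
step 9 is o----oo, still not uniform -

no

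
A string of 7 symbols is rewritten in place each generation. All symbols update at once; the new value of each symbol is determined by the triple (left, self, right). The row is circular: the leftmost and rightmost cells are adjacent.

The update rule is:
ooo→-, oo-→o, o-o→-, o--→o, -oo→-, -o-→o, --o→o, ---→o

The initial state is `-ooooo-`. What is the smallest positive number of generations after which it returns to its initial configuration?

14

generation 1: o----oo
generation 2: ooooo--
generation 3: ----ooo
generation 4: oooo--o
generation 5: ---ooo-
generation 6: ooo--oo
generation 7: --ooo--
generation 8: oo--ooo
generation 9: -ooo---
generation 10: o--oooo
generation 11: ooo----
generation 12: --ooooo
generation 13: oo----o
generation 14: -ooooo-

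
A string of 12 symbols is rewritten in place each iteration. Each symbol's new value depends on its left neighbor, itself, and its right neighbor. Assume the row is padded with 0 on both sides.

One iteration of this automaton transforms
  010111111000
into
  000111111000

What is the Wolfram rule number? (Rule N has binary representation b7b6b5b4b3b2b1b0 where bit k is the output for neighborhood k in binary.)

position 4: 111 → 1  (bit 7 = 1)
position 8: 110 → 1  (bit 6 = 1)
position 2: 101 → 0  (bit 5 = 0)
position 9: 100 → 0  (bit 4 = 0)
position 3: 011 → 1  (bit 3 = 1)
position 1: 010 → 0  (bit 2 = 0)
position 0: 001 → 0  (bit 1 = 0)
position 10: 000 → 0  (bit 0 = 0)
bits b7..b0 = 11001000 = 200

200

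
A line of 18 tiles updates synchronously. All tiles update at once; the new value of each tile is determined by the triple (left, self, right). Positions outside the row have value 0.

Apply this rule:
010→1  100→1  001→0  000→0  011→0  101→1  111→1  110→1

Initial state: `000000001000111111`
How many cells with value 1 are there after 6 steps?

3

step 1: 000000001100011111
step 2: 000000000110001111
step 3: 000000000011000111
step 4: 000000000001100011
step 5: 000000000000110001
step 6: 000000000000011001
count of 1: 3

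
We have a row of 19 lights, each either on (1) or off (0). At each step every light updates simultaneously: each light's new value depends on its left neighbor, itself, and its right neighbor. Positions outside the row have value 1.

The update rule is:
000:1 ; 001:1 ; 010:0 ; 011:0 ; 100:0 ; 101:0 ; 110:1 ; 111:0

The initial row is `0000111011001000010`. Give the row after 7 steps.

0111001001010011100
0001010010000100101
0110000100111001000
0010111001001010011
0100001010010000100
0001110000100111001
0110010111001001010

0110010111001001010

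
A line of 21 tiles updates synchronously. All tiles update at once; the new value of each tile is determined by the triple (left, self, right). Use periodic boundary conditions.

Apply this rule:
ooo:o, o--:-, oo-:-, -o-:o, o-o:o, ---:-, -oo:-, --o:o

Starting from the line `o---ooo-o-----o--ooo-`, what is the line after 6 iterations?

iteration 1: o--o-o-oo----oo-o-o-o
iteration 2: --ooooo-----o--ooooo-
iteration 3: -o-ooo-----oo-o-ooo--
iteration 4: ooo-o-----o--ooo-o---
iteration 5: -o-oo----oo-o-o-oo--o
iteration 6: ooo-----o--ooooo---oo

ooo-----o--ooooo---oo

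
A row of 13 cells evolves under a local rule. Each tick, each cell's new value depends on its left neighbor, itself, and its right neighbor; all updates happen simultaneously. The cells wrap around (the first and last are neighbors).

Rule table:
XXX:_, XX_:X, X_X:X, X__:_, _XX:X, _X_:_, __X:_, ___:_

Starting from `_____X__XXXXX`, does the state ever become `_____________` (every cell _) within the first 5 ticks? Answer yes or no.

________X___X
_____________
all cells are _ at tick 2

yes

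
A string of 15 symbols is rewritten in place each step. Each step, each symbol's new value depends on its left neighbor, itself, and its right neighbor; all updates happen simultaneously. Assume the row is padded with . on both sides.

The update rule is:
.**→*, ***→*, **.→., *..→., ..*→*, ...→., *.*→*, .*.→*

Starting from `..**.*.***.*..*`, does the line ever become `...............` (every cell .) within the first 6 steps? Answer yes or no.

no

.**.*****.**.**
**.*****.**.**.
*.*****.**.**..
******.**.**...
*****.**.**....
****.**.**.....
step 6 is ****.**.**....., still not uniform .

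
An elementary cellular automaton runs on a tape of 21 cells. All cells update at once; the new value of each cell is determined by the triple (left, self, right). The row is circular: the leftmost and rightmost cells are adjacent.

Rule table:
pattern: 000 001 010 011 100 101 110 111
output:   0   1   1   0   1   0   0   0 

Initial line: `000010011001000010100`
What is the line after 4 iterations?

000111100111100110110
001000011000011000001
111100100100100100011
000011111111111110100

000011111111111110100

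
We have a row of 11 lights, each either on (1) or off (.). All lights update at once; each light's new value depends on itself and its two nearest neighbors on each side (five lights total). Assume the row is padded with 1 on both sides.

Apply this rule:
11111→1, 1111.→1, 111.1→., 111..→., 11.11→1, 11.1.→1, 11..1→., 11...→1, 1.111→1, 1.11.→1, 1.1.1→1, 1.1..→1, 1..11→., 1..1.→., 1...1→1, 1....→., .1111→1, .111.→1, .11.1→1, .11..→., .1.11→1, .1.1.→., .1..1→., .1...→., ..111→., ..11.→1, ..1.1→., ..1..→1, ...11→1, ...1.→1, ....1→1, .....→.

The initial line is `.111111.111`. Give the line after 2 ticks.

111111.1111
11111.11111

11111.11111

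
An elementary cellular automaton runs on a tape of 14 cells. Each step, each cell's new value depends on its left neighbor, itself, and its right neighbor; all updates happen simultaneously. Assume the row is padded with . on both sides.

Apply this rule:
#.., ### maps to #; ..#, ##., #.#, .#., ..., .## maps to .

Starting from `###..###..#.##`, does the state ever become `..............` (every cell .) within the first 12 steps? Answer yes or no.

yes

step 1: .#.#..#.#.....
step 2: ....#....#....
step 3: .....#....#...
step 4: ......#....#..
step 5: .......#....#.
step 6: ........#....#
step 7: .........#....
step 8: ..........#...
step 9: ...........#..
step 10: ............#.
step 11: .............#
step 12: ..............
all cells are . at step 12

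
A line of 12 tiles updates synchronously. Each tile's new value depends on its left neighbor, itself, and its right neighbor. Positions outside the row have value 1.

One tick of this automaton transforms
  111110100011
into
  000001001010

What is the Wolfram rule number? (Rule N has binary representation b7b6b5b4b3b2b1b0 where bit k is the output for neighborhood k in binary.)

position 0: 111 → 0  (bit 7 = 0)
position 4: 110 → 0  (bit 6 = 0)
position 5: 101 → 1  (bit 5 = 1)
position 7: 100 → 0  (bit 4 = 0)
position 10: 011 → 1  (bit 3 = 1)
position 6: 010 → 0  (bit 2 = 0)
position 9: 001 → 0  (bit 1 = 0)
position 8: 000 → 1  (bit 0 = 1)
bits b7..b0 = 00101001 = 41

41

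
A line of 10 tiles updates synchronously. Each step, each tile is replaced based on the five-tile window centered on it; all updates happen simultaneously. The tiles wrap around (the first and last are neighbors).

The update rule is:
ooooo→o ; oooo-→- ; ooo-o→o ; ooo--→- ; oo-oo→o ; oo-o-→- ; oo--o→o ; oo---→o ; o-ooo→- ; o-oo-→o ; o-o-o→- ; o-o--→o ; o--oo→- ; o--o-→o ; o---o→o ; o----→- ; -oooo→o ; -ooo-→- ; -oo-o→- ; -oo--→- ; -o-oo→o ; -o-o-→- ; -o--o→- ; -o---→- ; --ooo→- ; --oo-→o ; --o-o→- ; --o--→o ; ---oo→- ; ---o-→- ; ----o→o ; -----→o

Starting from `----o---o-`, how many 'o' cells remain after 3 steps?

6

step 1: -oo-o-o-o-
step 2: -o------o-
step 3: oo--ooo-o-
count of o: 6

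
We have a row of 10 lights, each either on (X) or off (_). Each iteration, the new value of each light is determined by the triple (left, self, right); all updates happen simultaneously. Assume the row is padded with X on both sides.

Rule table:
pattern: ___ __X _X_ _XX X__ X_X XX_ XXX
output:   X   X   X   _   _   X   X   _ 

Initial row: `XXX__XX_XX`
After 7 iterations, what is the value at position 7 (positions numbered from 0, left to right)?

__X_X_XX__
_XXXXX_X_X
X____XXXX_
X_XXX___XX
XX__X_XX__
_X_XXX_X_X
XXX__XXXX_
position 7 holds X

X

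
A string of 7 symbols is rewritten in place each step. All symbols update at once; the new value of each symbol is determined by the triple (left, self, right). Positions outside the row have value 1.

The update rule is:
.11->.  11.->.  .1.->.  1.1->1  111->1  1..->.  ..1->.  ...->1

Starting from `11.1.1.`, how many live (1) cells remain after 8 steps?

step 1: 1.1.1.1
step 2: .1.1.1.
step 3: 1.1.1.1  (repeats step 1; period 2)
step 8: .1.1.1.
count of 1: 3

3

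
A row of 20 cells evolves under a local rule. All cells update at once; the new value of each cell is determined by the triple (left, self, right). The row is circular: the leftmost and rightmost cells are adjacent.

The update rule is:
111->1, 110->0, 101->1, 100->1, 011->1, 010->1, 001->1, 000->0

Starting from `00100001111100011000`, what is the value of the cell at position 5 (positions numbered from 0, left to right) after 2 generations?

1

01110011111010110100
11101111110111101110
position 5 holds 1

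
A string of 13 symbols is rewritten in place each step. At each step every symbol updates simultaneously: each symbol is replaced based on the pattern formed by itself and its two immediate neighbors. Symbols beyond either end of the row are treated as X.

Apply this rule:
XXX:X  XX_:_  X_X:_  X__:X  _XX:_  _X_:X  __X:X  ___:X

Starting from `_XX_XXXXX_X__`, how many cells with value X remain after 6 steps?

_____XXX__XXX
XXXXX_X_XX_XX
XXXX__X_____X
XXX_XXXXXXXX_
XX___XXXXXX__
X_XXX_XXXX_XX
count of X: 10

10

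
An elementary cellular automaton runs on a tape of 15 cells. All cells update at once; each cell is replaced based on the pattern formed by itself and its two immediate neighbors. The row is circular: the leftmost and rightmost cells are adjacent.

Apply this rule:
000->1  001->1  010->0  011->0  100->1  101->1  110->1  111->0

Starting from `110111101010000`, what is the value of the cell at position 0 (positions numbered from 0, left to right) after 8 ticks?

011000110101111
101111011010001
110001101101110
011110110110011
100011011011101
111101101100110
000110110111011
111011011001101
position 0 holds 1

1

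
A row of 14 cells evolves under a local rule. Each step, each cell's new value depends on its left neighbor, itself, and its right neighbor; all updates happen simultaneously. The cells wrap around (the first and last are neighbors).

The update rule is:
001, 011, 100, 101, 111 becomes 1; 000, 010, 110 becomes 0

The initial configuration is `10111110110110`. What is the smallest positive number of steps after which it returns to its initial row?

01111101101101
11111011011010
11110110110101
11101101101011
11011011010111
10110110101111
01101101011111
11011010111110
10110101111101
01101011111011
11010111110110
10101111101101
01011111011011
10111110110110

14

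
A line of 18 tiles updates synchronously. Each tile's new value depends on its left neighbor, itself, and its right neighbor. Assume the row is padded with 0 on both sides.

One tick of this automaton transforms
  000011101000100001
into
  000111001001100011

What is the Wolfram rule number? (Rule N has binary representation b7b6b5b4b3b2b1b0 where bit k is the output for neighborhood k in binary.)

position 5: 111 → 1  (bit 7 = 1)
position 6: 110 → 0  (bit 6 = 0)
position 7: 101 → 0  (bit 5 = 0)
position 9: 100 → 0  (bit 4 = 0)
position 4: 011 → 1  (bit 3 = 1)
position 8: 010 → 1  (bit 2 = 1)
position 3: 001 → 1  (bit 1 = 1)
position 0: 000 → 0  (bit 0 = 0)
bits b7..b0 = 10001110 = 142

142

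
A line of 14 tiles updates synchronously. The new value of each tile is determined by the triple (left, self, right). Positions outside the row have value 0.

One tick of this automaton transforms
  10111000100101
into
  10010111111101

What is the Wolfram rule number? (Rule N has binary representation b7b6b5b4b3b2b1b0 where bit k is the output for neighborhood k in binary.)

151

position 3: 111 → 1  (bit 7 = 1)
position 4: 110 → 0  (bit 6 = 0)
position 1: 101 → 0  (bit 5 = 0)
position 5: 100 → 1  (bit 4 = 1)
position 2: 011 → 0  (bit 3 = 0)
position 0: 010 → 1  (bit 2 = 1)
position 7: 001 → 1  (bit 1 = 1)
position 6: 000 → 1  (bit 0 = 1)
bits b7..b0 = 10010111 = 151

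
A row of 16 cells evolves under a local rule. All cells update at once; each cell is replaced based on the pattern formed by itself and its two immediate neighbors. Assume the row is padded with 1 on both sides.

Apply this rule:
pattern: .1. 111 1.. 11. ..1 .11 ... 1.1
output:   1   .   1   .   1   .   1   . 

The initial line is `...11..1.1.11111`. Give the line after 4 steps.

...11....1111111

111..111.1......
...11....1111111
111..1111.......
...11....1111111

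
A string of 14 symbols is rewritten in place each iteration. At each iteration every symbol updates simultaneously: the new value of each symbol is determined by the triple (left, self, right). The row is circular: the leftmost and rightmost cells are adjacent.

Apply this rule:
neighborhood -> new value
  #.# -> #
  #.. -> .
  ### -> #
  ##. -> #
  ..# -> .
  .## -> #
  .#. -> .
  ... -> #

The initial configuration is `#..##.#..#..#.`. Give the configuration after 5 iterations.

...###.......#
.#.###.#####..
..##########.#
..###########.
#.###########.

#.###########.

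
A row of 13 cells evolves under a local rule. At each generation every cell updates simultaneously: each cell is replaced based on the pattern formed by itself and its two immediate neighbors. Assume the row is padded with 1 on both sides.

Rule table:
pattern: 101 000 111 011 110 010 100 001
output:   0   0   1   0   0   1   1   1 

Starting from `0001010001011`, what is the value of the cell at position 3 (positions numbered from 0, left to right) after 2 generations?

generation 1: 1011011011001
generation 2: 0000000000110
position 3 holds 0

0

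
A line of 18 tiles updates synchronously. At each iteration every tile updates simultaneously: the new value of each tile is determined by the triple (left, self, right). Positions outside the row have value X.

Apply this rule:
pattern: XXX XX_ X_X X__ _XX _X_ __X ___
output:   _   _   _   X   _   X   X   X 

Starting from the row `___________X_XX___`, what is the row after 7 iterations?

XXXXXXXXXXXX___XXX
____________XXX___
XXXXXXXXXXXX___XXX  (repeats iteration 1; period 2)
iteration 7: XXXXXXXXXXXX___XXX

XXXXXXXXXXXX___XXX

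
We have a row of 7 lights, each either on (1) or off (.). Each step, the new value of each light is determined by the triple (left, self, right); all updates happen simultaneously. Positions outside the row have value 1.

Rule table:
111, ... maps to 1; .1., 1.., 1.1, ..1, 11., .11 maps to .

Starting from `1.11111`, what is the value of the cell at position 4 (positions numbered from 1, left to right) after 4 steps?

1

...1111
.1..111
.....11
.111..1
position 4 holds 1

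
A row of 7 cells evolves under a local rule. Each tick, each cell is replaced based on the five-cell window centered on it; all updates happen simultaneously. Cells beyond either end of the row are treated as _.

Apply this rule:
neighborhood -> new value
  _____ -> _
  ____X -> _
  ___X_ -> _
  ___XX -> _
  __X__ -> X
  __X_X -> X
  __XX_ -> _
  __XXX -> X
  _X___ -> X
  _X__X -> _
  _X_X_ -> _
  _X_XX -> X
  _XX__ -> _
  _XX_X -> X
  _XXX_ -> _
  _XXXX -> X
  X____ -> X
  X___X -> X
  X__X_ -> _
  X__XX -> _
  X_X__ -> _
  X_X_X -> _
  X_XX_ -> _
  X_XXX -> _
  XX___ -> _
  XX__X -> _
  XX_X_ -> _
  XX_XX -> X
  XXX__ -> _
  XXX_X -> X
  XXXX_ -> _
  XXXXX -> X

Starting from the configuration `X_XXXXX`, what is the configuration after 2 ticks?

tick 1: XX_XX__
tick 2: _XX___X

_XX___X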